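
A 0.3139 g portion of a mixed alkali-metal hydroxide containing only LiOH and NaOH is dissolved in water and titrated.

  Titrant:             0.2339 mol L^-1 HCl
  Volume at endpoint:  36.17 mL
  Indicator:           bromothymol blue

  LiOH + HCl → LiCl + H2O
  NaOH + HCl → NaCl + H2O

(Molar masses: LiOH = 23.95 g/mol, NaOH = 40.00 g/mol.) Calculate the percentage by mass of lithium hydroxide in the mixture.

11.65 %

n(HCl) = 0.03617 × 0.2339 = 8.460 × 10^-3 mol
Let x = n(LiOH), y = n(NaOH).
Titrant: 1x + 1y = 8.460 × 10^-3;  mass: 23.95x + 40.00y = 0.3139
Solving, x = 1.527 × 10^-3 mol, y = 6.933 × 10^-3 mol
mass of LiOH = 1.527 × 10^-3 × 23.95 = 0.03657 g
% LiOH = 0.03657 / 0.3139 × 100 = 11.65 %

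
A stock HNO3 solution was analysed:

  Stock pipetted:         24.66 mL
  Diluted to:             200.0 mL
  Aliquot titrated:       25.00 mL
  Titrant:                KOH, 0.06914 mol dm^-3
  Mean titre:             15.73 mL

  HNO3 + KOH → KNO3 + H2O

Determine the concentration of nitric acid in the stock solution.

n(KOH) = 0.01573 × 0.06914 = 1.088 × 10^-3 mol
n(HNO3) in the aliquot = 1.088 × 10^-3 mol (1:1 ratio)
[HNO3]_dilute = 1.088 × 10^-3 / 0.02500 = 0.04350 mol/L
Dilution factor = 200.0 / 24.66 = 8.110
[HNO3]_stock = 0.04350 × 8.110 = 0.3528 mol/L

0.3528 mol/L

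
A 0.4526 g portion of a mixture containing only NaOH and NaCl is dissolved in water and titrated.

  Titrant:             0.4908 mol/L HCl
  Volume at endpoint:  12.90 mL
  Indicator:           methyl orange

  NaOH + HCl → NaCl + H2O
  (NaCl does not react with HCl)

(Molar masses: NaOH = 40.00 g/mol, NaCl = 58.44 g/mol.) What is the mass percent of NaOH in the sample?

n(HCl) = 0.01290 × 0.4908 = 6.331 × 10^-3 mol
Let x = n(NaOH), y = n(NaCl).
Titrant: 1x = 6.331 × 10^-3;  mass: 40.00x + 58.44y = 0.4526
Solving, x = 6.331 × 10^-3 mol, y = 3.411 × 10^-3 mol
mass of NaOH = 6.331 × 10^-3 × 40.00 = 0.2533 g
% NaOH = 0.2533 / 0.4526 × 100 = 55.96 %

55.96 %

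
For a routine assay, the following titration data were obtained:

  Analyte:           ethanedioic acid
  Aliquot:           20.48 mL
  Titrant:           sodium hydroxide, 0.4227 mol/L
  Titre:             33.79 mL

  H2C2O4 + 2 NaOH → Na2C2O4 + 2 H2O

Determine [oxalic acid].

n(NaOH) = 0.03379 L × 0.4227 mol/L = 0.01428 mol
From the 1:2 mole ratio, n(H2C2O4) = 1/2 × 0.01428 = 7.142 × 10^-3 mol
[H2C2O4] = 7.142 × 10^-3 mol / 0.02048 L = 0.3487 mol/L

0.3487 mol/L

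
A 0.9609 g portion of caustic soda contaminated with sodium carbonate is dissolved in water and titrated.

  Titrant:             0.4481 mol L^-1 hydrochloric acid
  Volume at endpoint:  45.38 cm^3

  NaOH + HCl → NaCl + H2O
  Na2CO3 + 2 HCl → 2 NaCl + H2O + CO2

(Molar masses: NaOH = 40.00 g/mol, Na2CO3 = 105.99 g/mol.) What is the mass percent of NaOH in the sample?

37.40 %

n(HCl) = 0.04538 × 0.4481 = 0.02033 mol
Let x = n(NaOH), y = n(Na2CO3).
Titrant: 1x + 2y = 0.02033;  mass: 40.00x + 105.99y = 0.9609
Solving, x = 8.984 × 10^-3 mol, y = 5.676 × 10^-3 mol
mass of NaOH = 8.984 × 10^-3 × 40.00 = 0.3593 g
% NaOH = 0.3593 / 0.9609 × 100 = 37.40 %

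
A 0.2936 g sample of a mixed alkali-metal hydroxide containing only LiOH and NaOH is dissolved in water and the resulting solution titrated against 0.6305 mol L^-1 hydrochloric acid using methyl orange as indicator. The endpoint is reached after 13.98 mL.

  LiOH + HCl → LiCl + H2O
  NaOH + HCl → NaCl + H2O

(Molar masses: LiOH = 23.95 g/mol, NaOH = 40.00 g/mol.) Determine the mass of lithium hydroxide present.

n(HCl) = 0.01398 × 0.6305 = 8.814 × 10^-3 mol
Let x = n(LiOH), y = n(NaOH).
Titrant: 1x + 1y = 8.814 × 10^-3;  mass: 23.95x + 40.00y = 0.2936
Solving, x = 3.674 × 10^-3 mol, y = 5.140 × 10^-3 mol
mass of LiOH = 3.674 × 10^-3 × 23.95 = 0.08800 g

0.08800 g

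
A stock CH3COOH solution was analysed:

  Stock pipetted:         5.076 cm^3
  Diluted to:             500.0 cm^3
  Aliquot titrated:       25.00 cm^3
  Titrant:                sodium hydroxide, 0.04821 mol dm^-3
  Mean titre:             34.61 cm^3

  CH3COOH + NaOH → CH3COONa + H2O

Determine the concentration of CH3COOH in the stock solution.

6.574 mol/L

n(NaOH) = 0.03461 × 0.04821 = 1.669 × 10^-3 mol
n(CH3COOH) in the aliquot = 1.669 × 10^-3 mol (1:1 ratio)
[CH3COOH]_dilute = 1.669 × 10^-3 / 0.02500 = 0.06674 mol/L
Dilution factor = 500.0 / 5.076 = 98.50
[CH3COOH]_stock = 0.06674 × 98.50 = 6.574 mol/L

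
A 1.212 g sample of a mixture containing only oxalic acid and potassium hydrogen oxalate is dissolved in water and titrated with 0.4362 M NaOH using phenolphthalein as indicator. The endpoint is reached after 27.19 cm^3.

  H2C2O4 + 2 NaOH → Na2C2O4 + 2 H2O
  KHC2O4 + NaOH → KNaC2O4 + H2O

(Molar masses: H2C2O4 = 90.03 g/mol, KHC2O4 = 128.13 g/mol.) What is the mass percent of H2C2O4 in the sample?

n(NaOH) = 0.02719 × 0.4362 = 0.01186 mol
Let x = n(H2C2O4), y = n(KHC2O4).
Titrant: 2x + 1y = 0.01186;  mass: 90.03x + 128.13y = 1.212
Solving, x = 1.851 × 10^-3 mol, y = 8.159 × 10^-3 mol
mass of H2C2O4 = 1.851 × 10^-3 × 90.03 = 0.1666 g
% H2C2O4 = 0.1666 / 1.212 × 100 = 13.75 %

13.75 %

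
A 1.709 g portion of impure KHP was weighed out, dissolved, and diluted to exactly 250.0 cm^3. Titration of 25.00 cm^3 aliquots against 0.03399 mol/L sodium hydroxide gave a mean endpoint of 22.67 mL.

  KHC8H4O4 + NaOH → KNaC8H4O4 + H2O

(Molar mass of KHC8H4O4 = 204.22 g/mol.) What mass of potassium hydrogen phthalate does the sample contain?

1.574 g

n(NaOH) per titration = 0.02267 × 0.03399 = 7.706 × 10^-4 mol
n(KHC8H4O4) in each aliquot = 7.706 × 10^-4 mol (1:1 ratio)
n(KHC8H4O4) in the whole flask = 7.706 × 10^-4 × 250.0/25.00 = 7.706 × 10^-3 mol
mass of KHC8H4O4 = 7.706 × 10^-3 × 204.22 = 1.574 g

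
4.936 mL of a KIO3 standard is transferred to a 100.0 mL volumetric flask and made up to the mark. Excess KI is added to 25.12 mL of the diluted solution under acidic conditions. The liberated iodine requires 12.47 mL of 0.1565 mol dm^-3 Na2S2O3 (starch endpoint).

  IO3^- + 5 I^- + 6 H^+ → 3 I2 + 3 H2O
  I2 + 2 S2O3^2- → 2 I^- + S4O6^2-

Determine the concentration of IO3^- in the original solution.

0.2623 mol/L

n(S2O3^2-) = 0.01247 × 0.1565 = 1.952 × 10^-3 mol
n(I2) = n(S2O3^2-)/2 = 9.758 × 10^-4 mol
From the 1:3 ratio, n(IO3^-) in the aliquot = 1/3 × 9.758 × 10^-4 = 3.253 × 10^-4 mol
[IO3^-]_dilute = 3.253 × 10^-4 / 0.02512 = 0.01295 mol/L
[IO3^-]_original = 0.01295 × 100.0/4.936 = 0.2623 mol/L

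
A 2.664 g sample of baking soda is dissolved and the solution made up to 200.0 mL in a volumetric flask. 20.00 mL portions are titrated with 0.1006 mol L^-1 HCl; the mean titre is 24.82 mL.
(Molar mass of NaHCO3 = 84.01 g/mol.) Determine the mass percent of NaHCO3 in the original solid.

78.74 %

NaHCO3 + HCl → NaCl + H2O + CO2
n(HCl) per titration = 0.02482 × 0.1006 = 2.497 × 10^-3 mol
n(NaHCO3) in each aliquot = 2.497 × 10^-3 mol (1:1 ratio)
n(NaHCO3) in the whole flask = 2.497 × 10^-3 × 200.0/20.00 = 0.02497 mol
mass of NaHCO3 = 0.02497 × 84.01 = 2.098 g
% NaHCO3 = 2.098 / 2.664 × 100 = 78.74 %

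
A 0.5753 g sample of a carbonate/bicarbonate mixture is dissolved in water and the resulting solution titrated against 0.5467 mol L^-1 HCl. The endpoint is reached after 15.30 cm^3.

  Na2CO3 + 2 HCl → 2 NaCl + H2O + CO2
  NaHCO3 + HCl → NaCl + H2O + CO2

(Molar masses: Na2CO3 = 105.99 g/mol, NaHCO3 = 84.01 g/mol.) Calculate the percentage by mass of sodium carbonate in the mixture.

37.84 %

n(HCl) = 0.01530 × 0.5467 = 8.365 × 10^-3 mol
Let x = n(Na2CO3), y = n(NaHCO3).
Titrant: 2x + 1y = 8.365 × 10^-3;  mass: 105.99x + 84.01y = 0.5753
Solving, x = 2.054 × 10^-3 mol, y = 4.257 × 10^-3 mol
mass of Na2CO3 = 2.054 × 10^-3 × 105.99 = 0.2177 g
% Na2CO3 = 0.2177 / 0.5753 × 100 = 37.84 %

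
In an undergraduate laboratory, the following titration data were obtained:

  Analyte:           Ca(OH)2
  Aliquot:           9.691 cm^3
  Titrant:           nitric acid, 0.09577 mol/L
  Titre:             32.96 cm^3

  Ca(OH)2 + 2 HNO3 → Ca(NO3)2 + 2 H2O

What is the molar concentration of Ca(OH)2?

n(HNO3) = 0.03296 L × 0.09577 mol/L = 3.157 × 10^-3 mol
From the 1:2 mole ratio, n(Ca(OH)2) = 1/2 × 3.157 × 10^-3 = 1.578 × 10^-3 mol
[Ca(OH)2] = 1.578 × 10^-3 mol / 0.009691 L = 0.1629 mol/L

0.1629 mol/L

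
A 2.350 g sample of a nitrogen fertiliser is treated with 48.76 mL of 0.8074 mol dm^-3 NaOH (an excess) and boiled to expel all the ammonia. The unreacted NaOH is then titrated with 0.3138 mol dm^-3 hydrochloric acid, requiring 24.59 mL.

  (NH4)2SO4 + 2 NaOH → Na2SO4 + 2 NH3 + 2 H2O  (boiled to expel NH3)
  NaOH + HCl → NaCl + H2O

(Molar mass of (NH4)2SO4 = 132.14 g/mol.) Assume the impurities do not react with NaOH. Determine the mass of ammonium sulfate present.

n(NaOH) added = 0.04876 × 0.8074 = 0.03937 mol
n(HCl) used in back-titration = 0.02459 × 0.3138 = 7.716 × 10^-3 mol
n(NaOH) left over = 7.716 × 10^-3 mol (1:1 ratio)
n(NaOH) consumed by analyte = 0.03937 − 7.716 × 10^-3 = 0.03165 mol
From the 1:2 ratio, n((NH4)2SO4) = 1/2 × 0.03165 = 0.01583 mol
mass of (NH4)2SO4 = 0.01583 × 132.14 = 2.091 g

2.091 g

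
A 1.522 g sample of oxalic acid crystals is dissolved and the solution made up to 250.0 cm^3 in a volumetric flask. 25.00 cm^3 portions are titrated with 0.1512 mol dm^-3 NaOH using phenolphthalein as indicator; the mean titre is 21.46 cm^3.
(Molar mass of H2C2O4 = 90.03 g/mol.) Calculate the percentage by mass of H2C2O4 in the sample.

H2C2O4 + 2 NaOH → Na2C2O4 + 2 H2O
n(NaOH) per titration = 0.02146 × 0.1512 = 3.245 × 10^-3 mol
From the 1:2 ratio, n(H2C2O4) in each aliquot = 1/2 × 3.245 × 10^-3 = 1.622 × 10^-3 mol
n(H2C2O4) in the whole flask = 1.622 × 10^-3 × 250.0/25.00 = 0.01622 mol
mass of H2C2O4 = 0.01622 × 90.03 = 1.461 g
% H2C2O4 = 1.461 / 1.522 × 100 = 95.97 %

95.97 %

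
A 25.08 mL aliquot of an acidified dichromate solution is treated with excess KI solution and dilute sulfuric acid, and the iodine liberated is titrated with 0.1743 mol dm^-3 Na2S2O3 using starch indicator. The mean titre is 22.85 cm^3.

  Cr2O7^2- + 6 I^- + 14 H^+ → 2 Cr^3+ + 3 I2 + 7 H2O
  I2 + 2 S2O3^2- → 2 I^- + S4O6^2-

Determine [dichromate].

n(S2O3^2-) = 0.02285 × 0.1743 = 3.983 × 10^-3 mol
n(I2) = n(S2O3^2-)/2 = 1.991 × 10^-3 mol
From the 1:3 ratio, n(Cr2O7^2-) in the aliquot = 1/3 × 1.991 × 10^-3 = 6.638 × 10^-4 mol
[Cr2O7^2-] = 6.638 × 10^-4 / 0.02508 = 0.02647 mol/L

0.02647 mol/L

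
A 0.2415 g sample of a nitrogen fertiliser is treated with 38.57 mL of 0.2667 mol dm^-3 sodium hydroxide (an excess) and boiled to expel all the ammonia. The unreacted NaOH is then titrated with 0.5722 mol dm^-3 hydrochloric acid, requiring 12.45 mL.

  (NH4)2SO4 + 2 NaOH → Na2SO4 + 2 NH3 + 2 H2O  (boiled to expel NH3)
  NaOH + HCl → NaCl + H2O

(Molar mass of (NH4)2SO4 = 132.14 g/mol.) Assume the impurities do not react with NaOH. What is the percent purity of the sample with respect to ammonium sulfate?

86.53 %

n(NaOH) added = 0.03857 × 0.2667 = 0.01029 mol
n(HCl) used in back-titration = 0.01245 × 0.5722 = 7.124 × 10^-3 mol
n(NaOH) left over = 7.124 × 10^-3 mol (1:1 ratio)
n(NaOH) consumed by analyte = 0.01029 − 7.124 × 10^-3 = 3.163 × 10^-3 mol
From the 1:2 ratio, n((NH4)2SO4) = 1/2 × 3.163 × 10^-3 = 1.581 × 10^-3 mol
mass of (NH4)2SO4 = 1.581 × 10^-3 × 132.14 = 0.2090 g
% (NH4)2SO4 = 0.2090 / 0.2415 × 100 = 86.53 %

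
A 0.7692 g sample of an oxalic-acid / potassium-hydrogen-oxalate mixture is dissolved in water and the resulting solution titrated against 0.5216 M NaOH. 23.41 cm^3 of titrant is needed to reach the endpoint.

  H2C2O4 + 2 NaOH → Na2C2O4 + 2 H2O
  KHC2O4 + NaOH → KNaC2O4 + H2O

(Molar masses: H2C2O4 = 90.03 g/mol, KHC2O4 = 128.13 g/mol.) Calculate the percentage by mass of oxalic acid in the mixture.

56.00 %

n(NaOH) = 0.02341 × 0.5216 = 0.01221 mol
Let x = n(H2C2O4), y = n(KHC2O4).
Titrant: 2x + 1y = 0.01221;  mass: 90.03x + 128.13y = 0.7692
Solving, x = 4.785 × 10^-3 mol, y = 2.641 × 10^-3 mol
mass of H2C2O4 = 4.785 × 10^-3 × 90.03 = 0.4308 g
% H2C2O4 = 0.4308 / 0.7692 × 100 = 56.00 %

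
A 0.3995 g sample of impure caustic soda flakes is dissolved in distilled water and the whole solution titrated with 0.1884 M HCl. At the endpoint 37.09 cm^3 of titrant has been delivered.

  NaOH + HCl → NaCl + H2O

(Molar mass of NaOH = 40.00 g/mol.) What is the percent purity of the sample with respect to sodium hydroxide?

n(HCl) = 0.03709 L × 0.1884 mol/L = 6.988 × 10^-3 mol
n(NaOH) = 6.988 × 10^-3 mol (1:1 ratio)
mass of NaOH = 6.988 × 10^-3 × 40.00 g/mol = 0.2795 g
% NaOH = 0.2795 / 0.3995 × 100 = 69.97 %

69.97 %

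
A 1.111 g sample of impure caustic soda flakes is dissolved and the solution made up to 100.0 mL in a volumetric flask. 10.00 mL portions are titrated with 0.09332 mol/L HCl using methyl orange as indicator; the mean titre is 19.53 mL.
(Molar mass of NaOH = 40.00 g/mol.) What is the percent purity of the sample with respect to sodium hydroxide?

NaOH + HCl → NaCl + H2O
n(HCl) per titration = 0.01953 × 0.09332 = 1.823 × 10^-3 mol
n(NaOH) in each aliquot = 1.823 × 10^-3 mol (1:1 ratio)
n(NaOH) in the whole flask = 1.823 × 10^-3 × 100.0/10.00 = 0.01823 mol
mass of NaOH = 0.01823 × 40.00 = 0.7290 g
% NaOH = 0.7290 / 1.111 × 100 = 65.62 %

65.62 %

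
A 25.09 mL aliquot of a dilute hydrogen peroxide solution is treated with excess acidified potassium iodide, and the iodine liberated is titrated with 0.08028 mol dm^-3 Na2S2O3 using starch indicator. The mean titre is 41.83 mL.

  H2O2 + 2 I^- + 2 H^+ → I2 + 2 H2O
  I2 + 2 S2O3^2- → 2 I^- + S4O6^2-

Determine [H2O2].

n(S2O3^2-) = 0.04183 × 0.08028 = 3.358 × 10^-3 mol
n(I2) = n(S2O3^2-)/2 = 1.679 × 10^-3 mol
n(H2O2) in the aliquot = 1.679 × 10^-3 mol (1:1 ratio)
[H2O2] = 1.679 × 10^-3 / 0.02509 = 0.06692 mol/L

0.06692 mol/L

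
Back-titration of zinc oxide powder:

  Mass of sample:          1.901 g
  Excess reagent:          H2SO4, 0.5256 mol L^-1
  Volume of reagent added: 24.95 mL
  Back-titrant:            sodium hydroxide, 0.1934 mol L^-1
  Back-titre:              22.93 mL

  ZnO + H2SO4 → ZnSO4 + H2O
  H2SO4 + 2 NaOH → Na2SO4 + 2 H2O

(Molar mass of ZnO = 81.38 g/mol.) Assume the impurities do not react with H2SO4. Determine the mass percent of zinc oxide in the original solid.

46.65 %

n(H2SO4) added = 0.02495 × 0.5256 = 0.01311 mol
n(NaOH) used in back-titration = 0.02293 × 0.1934 = 4.435 × 10^-3 mol
From the 1:2 ratio, n(H2SO4) left over = 1/2 × 4.435 × 10^-3 = 2.217 × 10^-3 mol
n(H2SO4) consumed by analyte = 0.01311 − 2.217 × 10^-3 = 0.01090 mol
n(ZnO) = 0.01090 mol (1:1 ratio)
mass of ZnO = 0.01090 × 81.38 = 0.8867 g
% ZnO = 0.8867 / 1.901 × 100 = 46.65 %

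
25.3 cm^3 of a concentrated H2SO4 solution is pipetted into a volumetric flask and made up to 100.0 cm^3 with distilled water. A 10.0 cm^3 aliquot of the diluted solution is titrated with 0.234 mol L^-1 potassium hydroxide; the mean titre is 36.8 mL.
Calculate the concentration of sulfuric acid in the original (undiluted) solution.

1.70 mol/L

H2SO4 + 2 KOH → K2SO4 + 2 H2O
n(KOH) = 0.0368 × 0.234 = 8.61 × 10^-3 mol
From the 1:2 ratio, n(H2SO4) in the aliquot = 1/2 × 8.61 × 10^-3 = 4.31 × 10^-3 mol
[H2SO4]_dilute = 4.31 × 10^-3 / 0.0100 = 0.431 mol/L
Dilution factor = 100.0 / 25.3 = 3.953
[H2SO4]_stock = 0.431 × 3.953 = 1.70 mol/L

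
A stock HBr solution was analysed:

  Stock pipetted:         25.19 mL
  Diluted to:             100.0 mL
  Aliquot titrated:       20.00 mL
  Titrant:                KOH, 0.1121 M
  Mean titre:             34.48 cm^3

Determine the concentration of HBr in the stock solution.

0.7672 M

HBr + KOH → KBr + H2O
n(KOH) = 0.03448 × 0.1121 = 3.865 × 10^-3 mol
n(HBr) in the aliquot = 3.865 × 10^-3 mol (1:1 ratio)
[HBr]_dilute = 3.865 × 10^-3 / 0.02000 = 0.1933 mol/L
Dilution factor = 100.0 / 25.19 = 3.970
[HBr]_stock = 0.1933 × 3.970 = 0.7672 mol/L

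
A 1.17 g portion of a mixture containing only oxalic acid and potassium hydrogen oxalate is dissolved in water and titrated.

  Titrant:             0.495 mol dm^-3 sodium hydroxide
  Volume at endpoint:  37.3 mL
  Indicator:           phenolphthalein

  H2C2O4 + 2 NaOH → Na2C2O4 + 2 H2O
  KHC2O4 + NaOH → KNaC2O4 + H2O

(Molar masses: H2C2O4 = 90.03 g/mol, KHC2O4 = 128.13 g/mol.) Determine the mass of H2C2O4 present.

n(NaOH) = 0.0373 × 0.495 = 0.0185 mol
Let x = n(H2C2O4), y = n(KHC2O4).
Titrant: 2x + 1y = 0.0185;  mass: 90.03x + 128.13y = 1.17
Solving, x = 7.19 × 10^-3 mol, y = 4.08 × 10^-3 mol
mass of H2C2O4 = 7.19 × 10^-3 × 90.03 = 0.648 g

0.648 g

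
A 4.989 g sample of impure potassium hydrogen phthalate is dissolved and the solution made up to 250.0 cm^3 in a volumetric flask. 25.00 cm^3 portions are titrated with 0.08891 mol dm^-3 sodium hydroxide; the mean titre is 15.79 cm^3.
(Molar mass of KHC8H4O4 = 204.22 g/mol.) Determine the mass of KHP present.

KHC8H4O4 + NaOH → KNaC8H4O4 + H2O
n(NaOH) per titration = 0.01579 × 0.08891 = 1.404 × 10^-3 mol
n(KHC8H4O4) in each aliquot = 1.404 × 10^-3 mol (1:1 ratio)
n(KHC8H4O4) in the whole flask = 1.404 × 10^-3 × 250.0/25.00 = 0.01404 mol
mass of KHC8H4O4 = 0.01404 × 204.22 = 2.867 g

2.867 g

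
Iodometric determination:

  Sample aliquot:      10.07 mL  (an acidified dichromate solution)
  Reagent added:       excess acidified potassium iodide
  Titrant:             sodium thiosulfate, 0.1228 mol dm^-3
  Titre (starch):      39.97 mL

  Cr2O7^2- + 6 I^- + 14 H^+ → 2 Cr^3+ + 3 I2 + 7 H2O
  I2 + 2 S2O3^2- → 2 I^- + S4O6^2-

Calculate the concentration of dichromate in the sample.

n(S2O3^2-) = 0.03997 × 0.1228 = 4.908 × 10^-3 mol
n(I2) = n(S2O3^2-)/2 = 2.454 × 10^-3 mol
From the 1:3 ratio, n(Cr2O7^2-) in the aliquot = 1/3 × 2.454 × 10^-3 = 8.181 × 10^-4 mol
[Cr2O7^2-] = 8.181 × 10^-4 / 0.01007 = 0.08124 mol/L

0.08124 mol/L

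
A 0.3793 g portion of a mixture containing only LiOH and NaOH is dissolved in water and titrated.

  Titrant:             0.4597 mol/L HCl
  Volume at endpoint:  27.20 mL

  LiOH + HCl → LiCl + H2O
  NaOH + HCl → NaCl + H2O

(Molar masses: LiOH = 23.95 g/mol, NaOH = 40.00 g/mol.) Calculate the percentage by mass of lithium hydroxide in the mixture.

n(HCl) = 0.02720 × 0.4597 = 0.01250 mol
Let x = n(LiOH), y = n(NaOH).
Titrant: 1x + 1y = 0.01250;  mass: 23.95x + 40.00y = 0.3793
Solving, x = 7.530 × 10^-3 mol, y = 4.974 × 10^-3 mol
mass of LiOH = 7.530 × 10^-3 × 23.95 = 0.1803 g
% LiOH = 0.1803 / 0.3793 × 100 = 47.55 %

47.55 %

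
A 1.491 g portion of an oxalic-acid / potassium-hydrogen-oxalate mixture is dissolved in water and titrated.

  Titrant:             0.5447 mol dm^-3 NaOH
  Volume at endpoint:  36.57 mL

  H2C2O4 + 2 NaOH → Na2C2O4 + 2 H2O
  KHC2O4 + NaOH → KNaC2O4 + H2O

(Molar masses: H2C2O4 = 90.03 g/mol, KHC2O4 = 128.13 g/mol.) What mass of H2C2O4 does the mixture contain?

n(NaOH) = 0.03657 × 0.5447 = 0.01992 mol
Let x = n(H2C2O4), y = n(KHC2O4).
Titrant: 2x + 1y = 0.01992;  mass: 90.03x + 128.13y = 1.491
Solving, x = 6.385 × 10^-3 mol, y = 7.151 × 10^-3 mol
mass of H2C2O4 = 6.385 × 10^-3 × 90.03 = 0.5748 g

0.5748 g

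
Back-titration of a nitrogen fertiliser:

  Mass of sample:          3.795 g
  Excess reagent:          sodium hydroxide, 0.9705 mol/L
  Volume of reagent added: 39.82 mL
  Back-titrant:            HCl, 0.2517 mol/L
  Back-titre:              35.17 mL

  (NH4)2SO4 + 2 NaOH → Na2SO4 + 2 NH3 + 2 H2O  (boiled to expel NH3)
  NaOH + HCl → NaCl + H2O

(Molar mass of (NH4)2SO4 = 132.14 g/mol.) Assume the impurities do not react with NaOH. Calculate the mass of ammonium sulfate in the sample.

n(NaOH) added = 0.03982 × 0.9705 = 0.03865 mol
n(HCl) used in back-titration = 0.03517 × 0.2517 = 8.852 × 10^-3 mol
n(NaOH) left over = 8.852 × 10^-3 mol (1:1 ratio)
n(NaOH) consumed by analyte = 0.03865 − 8.852 × 10^-3 = 0.02979 mol
From the 1:2 ratio, n((NH4)2SO4) = 1/2 × 0.02979 = 0.01490 mol
mass of (NH4)2SO4 = 0.01490 × 132.14 = 1.968 g

1.968 g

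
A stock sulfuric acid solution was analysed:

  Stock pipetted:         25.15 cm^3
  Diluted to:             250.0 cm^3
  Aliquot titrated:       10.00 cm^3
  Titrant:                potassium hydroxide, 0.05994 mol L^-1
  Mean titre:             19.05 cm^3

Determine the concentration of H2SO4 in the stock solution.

0.5675 mol/L

H2SO4 + 2 KOH → K2SO4 + 2 H2O
n(KOH) = 0.01905 × 0.05994 = 1.142 × 10^-3 mol
From the 1:2 ratio, n(H2SO4) in the aliquot = 1/2 × 1.142 × 10^-3 = 5.709 × 10^-4 mol
[H2SO4]_dilute = 5.709 × 10^-4 / 0.01000 = 0.05709 mol/L
Dilution factor = 250.0 / 25.15 = 9.940
[H2SO4]_stock = 0.05709 × 9.940 = 0.5675 mol/L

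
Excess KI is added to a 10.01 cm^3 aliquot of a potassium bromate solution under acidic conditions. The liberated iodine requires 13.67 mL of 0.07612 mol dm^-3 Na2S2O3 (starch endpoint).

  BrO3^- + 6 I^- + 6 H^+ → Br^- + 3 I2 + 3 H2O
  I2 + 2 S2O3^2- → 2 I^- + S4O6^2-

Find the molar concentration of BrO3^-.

0.01733 mol/L

n(S2O3^2-) = 0.01367 × 0.07612 = 1.041 × 10^-3 mol
n(I2) = n(S2O3^2-)/2 = 5.203 × 10^-4 mol
From the 1:3 ratio, n(BrO3^-) in the aliquot = 1/3 × 5.203 × 10^-4 = 1.734 × 10^-4 mol
[BrO3^-] = 1.734 × 10^-4 / 0.01001 = 0.01733 mol/L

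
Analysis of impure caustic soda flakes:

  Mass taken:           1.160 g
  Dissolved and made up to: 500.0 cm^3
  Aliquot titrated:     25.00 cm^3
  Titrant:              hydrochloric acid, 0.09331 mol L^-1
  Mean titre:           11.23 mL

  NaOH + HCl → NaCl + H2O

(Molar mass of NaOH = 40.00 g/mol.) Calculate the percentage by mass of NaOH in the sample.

72.27 %

n(HCl) per titration = 0.01123 × 0.09331 = 1.048 × 10^-3 mol
n(NaOH) in each aliquot = 1.048 × 10^-3 mol (1:1 ratio)
n(NaOH) in the whole flask = 1.048 × 10^-3 × 500.0/25.00 = 0.02096 mol
mass of NaOH = 0.02096 × 40.00 = 0.8383 g
% NaOH = 0.8383 / 1.160 × 100 = 72.27 %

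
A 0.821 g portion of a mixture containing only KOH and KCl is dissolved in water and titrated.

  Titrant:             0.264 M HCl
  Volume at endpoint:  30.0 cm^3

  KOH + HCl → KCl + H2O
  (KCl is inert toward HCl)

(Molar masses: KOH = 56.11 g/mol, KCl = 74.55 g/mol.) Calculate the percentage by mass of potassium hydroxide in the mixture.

54.1 %

n(HCl) = 0.0300 × 0.264 = 7.92 × 10^-3 mol
Let x = n(KOH), y = n(KCl).
Titrant: 1x = 7.92 × 10^-3;  mass: 56.11x + 74.55y = 0.821
Solving, x = 7.92 × 10^-3 mol, y = 5.05 × 10^-3 mol
mass of KOH = 7.92 × 10^-3 × 56.11 = 0.444 g
% KOH = 0.444 / 0.821 × 100 = 54.1 %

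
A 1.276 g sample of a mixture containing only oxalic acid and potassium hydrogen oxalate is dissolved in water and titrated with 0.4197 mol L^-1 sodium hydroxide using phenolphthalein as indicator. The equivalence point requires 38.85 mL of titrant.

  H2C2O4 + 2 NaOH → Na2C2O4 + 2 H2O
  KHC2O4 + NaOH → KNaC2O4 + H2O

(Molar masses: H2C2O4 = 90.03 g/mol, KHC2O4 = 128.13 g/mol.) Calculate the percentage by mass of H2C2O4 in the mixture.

34.52 %

n(NaOH) = 0.03885 × 0.4197 = 0.01631 mol
Let x = n(H2C2O4), y = n(KHC2O4).
Titrant: 2x + 1y = 0.01631;  mass: 90.03x + 128.13y = 1.276
Solving, x = 4.892 × 10^-3 mol, y = 6.521 × 10^-3 mol
mass of H2C2O4 = 4.892 × 10^-3 × 90.03 = 0.4404 g
% H2C2O4 = 0.4404 / 1.276 × 100 = 34.52 %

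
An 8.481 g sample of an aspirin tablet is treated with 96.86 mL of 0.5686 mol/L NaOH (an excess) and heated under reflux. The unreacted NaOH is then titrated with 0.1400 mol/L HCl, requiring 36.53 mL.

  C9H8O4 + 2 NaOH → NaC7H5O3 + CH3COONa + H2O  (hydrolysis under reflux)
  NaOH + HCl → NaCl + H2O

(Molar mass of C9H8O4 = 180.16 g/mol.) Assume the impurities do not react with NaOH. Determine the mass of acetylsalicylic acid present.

n(NaOH) added = 0.09686 × 0.5686 = 0.05507 mol
n(HCl) used in back-titration = 0.03653 × 0.1400 = 5.114 × 10^-3 mol
n(NaOH) left over = 5.114 × 10^-3 mol (1:1 ratio)
n(NaOH) consumed by analyte = 0.05507 − 5.114 × 10^-3 = 0.04996 mol
From the 1:2 ratio, n(C9H8O4) = 1/2 × 0.04996 = 0.02498 mol
mass of C9H8O4 = 0.02498 × 180.16 = 4.500 g

4.500 g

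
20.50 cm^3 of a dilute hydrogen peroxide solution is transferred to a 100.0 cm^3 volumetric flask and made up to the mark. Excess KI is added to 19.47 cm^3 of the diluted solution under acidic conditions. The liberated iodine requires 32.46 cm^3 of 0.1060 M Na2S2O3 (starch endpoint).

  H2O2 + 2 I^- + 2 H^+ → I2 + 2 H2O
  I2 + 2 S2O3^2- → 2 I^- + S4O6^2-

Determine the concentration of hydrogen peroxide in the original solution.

n(S2O3^2-) = 0.03246 × 0.1060 = 3.441 × 10^-3 mol
n(I2) = n(S2O3^2-)/2 = 1.720 × 10^-3 mol
n(H2O2) in the aliquot = 1.720 × 10^-3 mol (1:1 ratio)
[H2O2]_dilute = 1.720 × 10^-3 / 0.01947 = 0.08836 mol/L
[H2O2]_original = 0.08836 × 100.0/20.50 = 0.4310 mol/L

0.4310 M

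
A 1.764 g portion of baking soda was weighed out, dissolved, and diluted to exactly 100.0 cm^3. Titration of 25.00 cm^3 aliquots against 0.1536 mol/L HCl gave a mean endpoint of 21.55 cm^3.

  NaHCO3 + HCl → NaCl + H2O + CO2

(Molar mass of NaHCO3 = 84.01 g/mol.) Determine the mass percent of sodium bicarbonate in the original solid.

n(HCl) per titration = 0.02155 × 0.1536 = 3.310 × 10^-3 mol
n(NaHCO3) in each aliquot = 3.310 × 10^-3 mol (1:1 ratio)
n(NaHCO3) in the whole flask = 3.310 × 10^-3 × 100.0/25.00 = 0.01324 mol
mass of NaHCO3 = 0.01324 × 84.01 = 1.112 g
% NaHCO3 = 1.112 / 1.764 × 100 = 63.06 %

63.06 %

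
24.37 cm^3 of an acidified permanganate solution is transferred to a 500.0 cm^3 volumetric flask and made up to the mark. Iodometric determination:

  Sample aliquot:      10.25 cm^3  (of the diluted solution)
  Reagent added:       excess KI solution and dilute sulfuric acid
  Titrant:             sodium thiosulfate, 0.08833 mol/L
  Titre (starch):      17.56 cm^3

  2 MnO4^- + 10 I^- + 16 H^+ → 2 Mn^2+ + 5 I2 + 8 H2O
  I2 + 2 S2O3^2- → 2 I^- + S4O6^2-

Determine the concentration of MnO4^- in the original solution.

n(S2O3^2-) = 0.01756 × 0.08833 = 1.551 × 10^-3 mol
n(I2) = n(S2O3^2-)/2 = 7.755 × 10^-4 mol
From the 2:5 ratio, n(MnO4^-) in the aliquot = 2/5 × 7.755 × 10^-4 = 3.102 × 10^-4 mol
[MnO4^-]_dilute = 3.102 × 10^-4 / 0.01025 = 0.03026 mol/L
[MnO4^-]_original = 0.03026 × 500.0/24.37 = 0.6209 mol/L

0.6209 mol/L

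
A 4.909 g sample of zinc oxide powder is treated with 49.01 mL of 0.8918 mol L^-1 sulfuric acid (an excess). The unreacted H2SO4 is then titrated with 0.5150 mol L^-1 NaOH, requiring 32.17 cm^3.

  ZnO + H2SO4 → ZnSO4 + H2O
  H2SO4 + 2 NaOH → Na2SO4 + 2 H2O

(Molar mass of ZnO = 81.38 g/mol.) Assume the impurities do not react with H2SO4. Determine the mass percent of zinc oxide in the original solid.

58.72 %

n(H2SO4) added = 0.04901 × 0.8918 = 0.04371 mol
n(NaOH) used in back-titration = 0.03217 × 0.5150 = 0.01657 mol
From the 1:2 ratio, n(H2SO4) left over = 1/2 × 0.01657 = 8.284 × 10^-3 mol
n(H2SO4) consumed by analyte = 0.04371 − 8.284 × 10^-3 = 0.03542 mol
n(ZnO) = 0.03542 mol (1:1 ratio)
mass of ZnO = 0.03542 × 81.38 = 2.883 g
% ZnO = 2.883 / 4.909 × 100 = 58.72 %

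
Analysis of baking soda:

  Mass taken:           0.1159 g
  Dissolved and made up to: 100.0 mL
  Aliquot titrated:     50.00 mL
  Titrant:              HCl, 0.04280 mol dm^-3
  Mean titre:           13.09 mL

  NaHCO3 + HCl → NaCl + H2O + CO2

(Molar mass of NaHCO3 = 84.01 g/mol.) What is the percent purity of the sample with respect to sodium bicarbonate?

81.22 %

n(HCl) per titration = 0.01309 × 0.04280 = 5.603 × 10^-4 mol
n(NaHCO3) in each aliquot = 5.603 × 10^-4 mol (1:1 ratio)
n(NaHCO3) in the whole flask = 5.603 × 10^-4 × 100.0/50.00 = 1.121 × 10^-3 mol
mass of NaHCO3 = 1.121 × 10^-3 × 84.01 = 0.09413 g
% NaHCO3 = 0.09413 / 0.1159 × 100 = 81.22 %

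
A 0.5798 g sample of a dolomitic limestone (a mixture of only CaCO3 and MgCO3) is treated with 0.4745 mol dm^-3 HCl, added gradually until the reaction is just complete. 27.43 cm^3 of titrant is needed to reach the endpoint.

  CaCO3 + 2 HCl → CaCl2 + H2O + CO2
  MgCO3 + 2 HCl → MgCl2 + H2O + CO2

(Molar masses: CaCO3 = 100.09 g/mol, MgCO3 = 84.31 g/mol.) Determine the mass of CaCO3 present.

0.1975 g

n(HCl) = 0.02743 × 0.4745 = 0.01302 mol
Let x = n(CaCO3), y = n(MgCO3).
Titrant: 2x + 2y = 0.01302;  mass: 100.09x + 84.31y = 0.5798
Solving, x = 1.973 × 10^-3 mol, y = 4.535 × 10^-3 mol
mass of CaCO3 = 1.973 × 10^-3 × 100.09 = 0.1975 g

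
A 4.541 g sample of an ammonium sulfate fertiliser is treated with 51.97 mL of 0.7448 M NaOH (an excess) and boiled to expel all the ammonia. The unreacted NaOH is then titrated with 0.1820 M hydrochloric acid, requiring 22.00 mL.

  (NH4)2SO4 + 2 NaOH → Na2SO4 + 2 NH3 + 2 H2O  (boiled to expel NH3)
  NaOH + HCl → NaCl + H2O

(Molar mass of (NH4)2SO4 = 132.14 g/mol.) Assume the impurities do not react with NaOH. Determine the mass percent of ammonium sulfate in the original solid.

n(NaOH) added = 0.05197 × 0.7448 = 0.03871 mol
n(HCl) used in back-titration = 0.02200 × 0.1820 = 4.004 × 10^-3 mol
n(NaOH) left over = 4.004 × 10^-3 mol (1:1 ratio)
n(NaOH) consumed by analyte = 0.03871 − 4.004 × 10^-3 = 0.03470 mol
From the 1:2 ratio, n((NH4)2SO4) = 1/2 × 0.03470 = 0.01735 mol
mass of (NH4)2SO4 = 0.01735 × 132.14 = 2.293 g
% (NH4)2SO4 = 2.293 / 4.541 × 100 = 50.49 %

50.49 %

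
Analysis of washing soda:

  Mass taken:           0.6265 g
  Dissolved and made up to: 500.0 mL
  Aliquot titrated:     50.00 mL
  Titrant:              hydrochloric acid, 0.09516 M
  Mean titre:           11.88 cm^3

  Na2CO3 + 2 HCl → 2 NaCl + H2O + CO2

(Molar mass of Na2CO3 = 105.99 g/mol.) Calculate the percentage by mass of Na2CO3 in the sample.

n(HCl) per titration = 0.01188 × 0.09516 = 1.131 × 10^-3 mol
From the 1:2 ratio, n(Na2CO3) in each aliquot = 1/2 × 1.131 × 10^-3 = 5.653 × 10^-4 mol
n(Na2CO3) in the whole flask = 5.653 × 10^-4 × 500.0/50.00 = 5.653 × 10^-3 mol
mass of Na2CO3 = 5.653 × 10^-3 × 105.99 = 0.5991 g
% Na2CO3 = 0.5991 / 0.6265 × 100 = 95.63 %

95.63 %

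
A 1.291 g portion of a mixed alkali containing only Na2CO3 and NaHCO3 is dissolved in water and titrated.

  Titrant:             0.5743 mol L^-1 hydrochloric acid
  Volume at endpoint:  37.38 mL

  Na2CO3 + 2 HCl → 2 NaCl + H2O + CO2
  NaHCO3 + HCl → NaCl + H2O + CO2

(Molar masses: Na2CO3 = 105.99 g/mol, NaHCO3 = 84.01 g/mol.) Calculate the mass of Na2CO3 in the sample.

n(HCl) = 0.03738 × 0.5743 = 0.02147 mol
Let x = n(Na2CO3), y = n(NaHCO3).
Titrant: 2x + 1y = 0.02147;  mass: 105.99x + 84.01y = 1.291
Solving, x = 8.262 × 10^-3 mol, y = 4.944 × 10^-3 mol
mass of Na2CO3 = 8.262 × 10^-3 × 105.99 = 0.8757 g

0.8757 g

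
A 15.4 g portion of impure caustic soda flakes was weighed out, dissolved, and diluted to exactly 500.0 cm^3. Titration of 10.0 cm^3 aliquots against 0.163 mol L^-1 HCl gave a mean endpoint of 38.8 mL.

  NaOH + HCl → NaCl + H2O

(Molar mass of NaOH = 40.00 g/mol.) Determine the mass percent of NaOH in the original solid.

n(HCl) per titration = 0.0388 × 0.163 = 6.32 × 10^-3 mol
n(NaOH) in each aliquot = 6.32 × 10^-3 mol (1:1 ratio)
n(NaOH) in the whole flask = 6.32 × 10^-3 × 500.0/10.0 = 0.316 mol
mass of NaOH = 0.316 × 40.00 = 12.6 g
% NaOH = 12.6 / 15.4 × 100 = 82.1 %

82.1 %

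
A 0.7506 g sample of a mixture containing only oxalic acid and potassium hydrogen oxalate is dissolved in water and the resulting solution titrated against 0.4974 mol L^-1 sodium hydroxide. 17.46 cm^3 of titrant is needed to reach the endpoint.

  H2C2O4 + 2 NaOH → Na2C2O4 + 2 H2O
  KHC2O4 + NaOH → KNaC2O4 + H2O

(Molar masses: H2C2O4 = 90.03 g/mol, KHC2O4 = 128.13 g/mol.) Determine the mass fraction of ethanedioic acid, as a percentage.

n(NaOH) = 0.01746 × 0.4974 = 8.685 × 10^-3 mol
Let x = n(H2C2O4), y = n(KHC2O4).
Titrant: 2x + 1y = 8.685 × 10^-3;  mass: 90.03x + 128.13y = 0.7506
Solving, x = 2.179 × 10^-3 mol, y = 4.327 × 10^-3 mol
mass of H2C2O4 = 2.179 × 10^-3 × 90.03 = 0.1961 g
% H2C2O4 = 0.1961 / 0.7506 × 100 = 26.13 %

26.13 %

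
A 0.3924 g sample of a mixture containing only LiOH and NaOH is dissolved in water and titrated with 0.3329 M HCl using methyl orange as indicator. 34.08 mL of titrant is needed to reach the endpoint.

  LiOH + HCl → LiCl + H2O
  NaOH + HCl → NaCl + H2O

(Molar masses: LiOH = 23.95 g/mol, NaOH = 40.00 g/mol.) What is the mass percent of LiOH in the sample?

n(HCl) = 0.03408 × 0.3329 = 0.01135 mol
Let x = n(LiOH), y = n(NaOH).
Titrant: 1x + 1y = 0.01135;  mass: 23.95x + 40.00y = 0.3924
Solving, x = 3.826 × 10^-3 mol, y = 7.519 × 10^-3 mol
mass of LiOH = 3.826 × 10^-3 × 23.95 = 0.09164 g
% LiOH = 0.09164 / 0.3924 × 100 = 23.35 %

23.35 %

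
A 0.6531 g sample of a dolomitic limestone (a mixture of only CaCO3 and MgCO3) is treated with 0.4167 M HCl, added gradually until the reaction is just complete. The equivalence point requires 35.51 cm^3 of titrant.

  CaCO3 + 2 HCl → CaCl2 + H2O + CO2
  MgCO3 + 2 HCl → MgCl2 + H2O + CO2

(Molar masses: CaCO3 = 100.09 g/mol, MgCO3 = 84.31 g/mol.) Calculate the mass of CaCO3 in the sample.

n(HCl) = 0.03551 × 0.4167 = 0.01480 mol
Let x = n(CaCO3), y = n(MgCO3).
Titrant: 2x + 2y = 0.01480;  mass: 100.09x + 84.31y = 0.6531
Solving, x = 1.859 × 10^-3 mol, y = 5.540 × 10^-3 mol
mass of CaCO3 = 1.859 × 10^-3 × 100.09 = 0.1860 g

0.1860 g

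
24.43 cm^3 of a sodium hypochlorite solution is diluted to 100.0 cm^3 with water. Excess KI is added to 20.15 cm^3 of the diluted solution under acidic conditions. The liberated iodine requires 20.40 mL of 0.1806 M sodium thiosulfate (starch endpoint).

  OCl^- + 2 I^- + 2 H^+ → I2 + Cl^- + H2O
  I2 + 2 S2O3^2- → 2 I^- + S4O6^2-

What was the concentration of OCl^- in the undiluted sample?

n(S2O3^2-) = 0.02040 × 0.1806 = 3.684 × 10^-3 mol
n(I2) = n(S2O3^2-)/2 = 1.842 × 10^-3 mol
n(OCl^-) in the aliquot = 1.842 × 10^-3 mol (1:1 ratio)
[OCl^-]_dilute = 1.842 × 10^-3 / 0.02015 = 0.09142 mol/L
[OCl^-]_original = 0.09142 × 100.0/24.43 = 0.3742 mol/L

0.3742 M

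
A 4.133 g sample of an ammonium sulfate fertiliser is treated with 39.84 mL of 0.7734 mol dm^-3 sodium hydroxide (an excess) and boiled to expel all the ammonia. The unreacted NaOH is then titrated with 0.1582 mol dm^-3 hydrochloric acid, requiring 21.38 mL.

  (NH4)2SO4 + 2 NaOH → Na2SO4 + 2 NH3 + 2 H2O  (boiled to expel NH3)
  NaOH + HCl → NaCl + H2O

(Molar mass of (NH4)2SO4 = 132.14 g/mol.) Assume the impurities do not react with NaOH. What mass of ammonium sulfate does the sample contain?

1.812 g

n(NaOH) added = 0.03984 × 0.7734 = 0.03081 mol
n(HCl) used in back-titration = 0.02138 × 0.1582 = 3.382 × 10^-3 mol
n(NaOH) left over = 3.382 × 10^-3 mol (1:1 ratio)
n(NaOH) consumed by analyte = 0.03081 − 3.382 × 10^-3 = 0.02743 mol
From the 1:2 ratio, n((NH4)2SO4) = 1/2 × 0.02743 = 0.01371 mol
mass of (NH4)2SO4 = 0.01371 × 132.14 = 1.812 g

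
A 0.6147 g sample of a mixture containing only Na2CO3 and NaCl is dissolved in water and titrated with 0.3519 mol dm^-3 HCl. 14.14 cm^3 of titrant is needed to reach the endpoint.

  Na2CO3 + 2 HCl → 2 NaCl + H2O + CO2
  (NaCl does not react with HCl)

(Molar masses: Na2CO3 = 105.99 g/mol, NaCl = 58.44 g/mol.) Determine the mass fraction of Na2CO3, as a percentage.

n(HCl) = 0.01414 × 0.3519 = 4.976 × 10^-3 mol
Let x = n(Na2CO3), y = n(NaCl).
Titrant: 2x = 4.976 × 10^-3;  mass: 105.99x + 58.44y = 0.6147
Solving, x = 2.488 × 10^-3 mol, y = 6.006 × 10^-3 mol
mass of Na2CO3 = 2.488 × 10^-3 × 105.99 = 0.2637 g
% Na2CO3 = 0.2637 / 0.6147 × 100 = 42.90 %

42.90 %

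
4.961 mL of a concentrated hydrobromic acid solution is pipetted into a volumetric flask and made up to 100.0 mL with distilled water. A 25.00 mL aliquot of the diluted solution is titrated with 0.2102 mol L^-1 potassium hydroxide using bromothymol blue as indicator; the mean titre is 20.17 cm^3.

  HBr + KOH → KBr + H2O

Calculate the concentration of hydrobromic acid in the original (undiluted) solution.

3.418 mol/L

n(KOH) = 0.02017 × 0.2102 = 4.240 × 10^-3 mol
n(HBr) in the aliquot = 4.240 × 10^-3 mol (1:1 ratio)
[HBr]_dilute = 4.240 × 10^-3 / 0.02500 = 0.1696 mol/L
Dilution factor = 100.0 / 4.961 = 20.16
[HBr]_stock = 0.1696 × 20.16 = 3.418 mol/L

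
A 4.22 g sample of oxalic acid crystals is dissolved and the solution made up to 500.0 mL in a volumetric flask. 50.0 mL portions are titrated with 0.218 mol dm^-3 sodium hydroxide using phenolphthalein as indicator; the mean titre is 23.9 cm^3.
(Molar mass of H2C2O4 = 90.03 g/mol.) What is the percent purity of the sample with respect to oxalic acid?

H2C2O4 + 2 NaOH → Na2C2O4 + 2 H2O
n(NaOH) per titration = 0.0239 × 0.218 = 5.21 × 10^-3 mol
From the 1:2 ratio, n(H2C2O4) in each aliquot = 1/2 × 5.21 × 10^-3 = 2.61 × 10^-3 mol
n(H2C2O4) in the whole flask = 2.61 × 10^-3 × 500.0/50.0 = 0.0261 mol
mass of H2C2O4 = 0.0261 × 90.03 = 2.35 g
% H2C2O4 = 2.35 / 4.22 × 100 = 55.6 %

55.6 %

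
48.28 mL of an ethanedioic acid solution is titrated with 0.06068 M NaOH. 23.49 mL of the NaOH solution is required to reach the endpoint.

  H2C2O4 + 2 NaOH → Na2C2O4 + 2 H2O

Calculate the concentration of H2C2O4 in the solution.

n(NaOH) = 0.02349 L × 0.06068 mol/L = 1.425 × 10^-3 mol
From the 1:2 mole ratio, n(H2C2O4) = 1/2 × 1.425 × 10^-3 = 7.127 × 10^-4 mol
[H2C2O4] = 7.127 × 10^-4 mol / 0.04828 L = 0.01476 mol/L

0.01476 M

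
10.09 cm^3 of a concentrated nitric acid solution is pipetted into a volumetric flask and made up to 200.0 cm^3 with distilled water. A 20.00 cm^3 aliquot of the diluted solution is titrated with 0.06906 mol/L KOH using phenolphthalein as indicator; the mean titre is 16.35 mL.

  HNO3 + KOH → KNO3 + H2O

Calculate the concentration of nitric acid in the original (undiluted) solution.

1.119 mol/L

n(KOH) = 0.01635 × 0.06906 = 1.129 × 10^-3 mol
n(HNO3) in the aliquot = 1.129 × 10^-3 mol (1:1 ratio)
[HNO3]_dilute = 1.129 × 10^-3 / 0.02000 = 0.05646 mol/L
Dilution factor = 200.0 / 10.09 = 19.82
[HNO3]_stock = 0.05646 × 19.82 = 1.119 mol/L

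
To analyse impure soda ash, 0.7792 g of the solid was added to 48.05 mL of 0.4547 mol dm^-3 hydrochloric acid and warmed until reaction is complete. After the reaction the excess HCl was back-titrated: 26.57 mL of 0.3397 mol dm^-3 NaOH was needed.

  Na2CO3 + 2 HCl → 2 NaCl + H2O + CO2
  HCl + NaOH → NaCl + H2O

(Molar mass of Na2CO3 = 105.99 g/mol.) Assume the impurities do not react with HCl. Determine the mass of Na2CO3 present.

0.6795 g

n(HCl) added = 0.04805 × 0.4547 = 0.02185 mol
n(NaOH) used in back-titration = 0.02657 × 0.3397 = 9.026 × 10^-3 mol
n(HCl) left over = 9.026 × 10^-3 mol (1:1 ratio)
n(HCl) consumed by analyte = 0.02185 − 9.026 × 10^-3 = 0.01282 mol
From the 1:2 ratio, n(Na2CO3) = 1/2 × 0.01282 = 6.411 × 10^-3 mol
mass of Na2CO3 = 6.411 × 10^-3 × 105.99 = 0.6795 g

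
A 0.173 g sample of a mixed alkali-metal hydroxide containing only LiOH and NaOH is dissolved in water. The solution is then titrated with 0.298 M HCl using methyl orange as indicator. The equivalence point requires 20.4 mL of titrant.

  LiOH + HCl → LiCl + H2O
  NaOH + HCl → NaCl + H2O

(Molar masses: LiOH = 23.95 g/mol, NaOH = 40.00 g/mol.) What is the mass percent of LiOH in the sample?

n(HCl) = 0.0204 × 0.298 = 6.08 × 10^-3 mol
Let x = n(LiOH), y = n(NaOH).
Titrant: 1x + 1y = 6.08 × 10^-3;  mass: 23.95x + 40.00y = 0.173
Solving, x = 4.37 × 10^-3 mol, y = 1.71 × 10^-3 mol
mass of LiOH = 4.37 × 10^-3 × 23.95 = 0.105 g
% LiOH = 0.105 / 0.173 × 100 = 60.5 %

60.5 %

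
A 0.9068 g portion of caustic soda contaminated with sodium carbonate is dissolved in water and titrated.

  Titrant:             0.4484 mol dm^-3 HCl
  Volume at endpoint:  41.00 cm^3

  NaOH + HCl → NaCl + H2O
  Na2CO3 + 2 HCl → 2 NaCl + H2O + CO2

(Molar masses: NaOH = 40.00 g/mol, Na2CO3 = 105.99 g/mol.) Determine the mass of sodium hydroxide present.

0.2077 g

n(HCl) = 0.04100 × 0.4484 = 0.01838 mol
Let x = n(NaOH), y = n(Na2CO3).
Titrant: 1x + 2y = 0.01838;  mass: 40.00x + 105.99y = 0.9068
Solving, x = 5.193 × 10^-3 mol, y = 6.596 × 10^-3 mol
mass of NaOH = 5.193 × 10^-3 × 40.00 = 0.2077 g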